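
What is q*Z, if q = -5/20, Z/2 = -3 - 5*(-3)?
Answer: -6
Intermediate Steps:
Z = 24 (Z = 2*(-3 - 5*(-3)) = 2*(-3 + 15) = 2*12 = 24)
q = -¼ (q = -5*1/20 = -¼ ≈ -0.25000)
q*Z = -¼*24 = -6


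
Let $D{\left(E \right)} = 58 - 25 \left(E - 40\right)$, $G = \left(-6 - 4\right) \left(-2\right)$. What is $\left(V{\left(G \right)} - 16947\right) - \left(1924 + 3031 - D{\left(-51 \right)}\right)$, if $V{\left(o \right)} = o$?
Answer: $-19549$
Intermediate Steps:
$G = 20$ ($G = \left(-10\right) \left(-2\right) = 20$)
$D{\left(E \right)} = 1058 - 25 E$ ($D{\left(E \right)} = 58 - 25 \left(-40 + E\right) = 58 - \left(-1000 + 25 E\right) = 1058 - 25 E$)
$\left(V{\left(G \right)} - 16947\right) - \left(1924 + 3031 - D{\left(-51 \right)}\right) = \left(20 - 16947\right) + \left(\left(1058 - -1275\right) - \left(1924 - -3031\right)\right) = -16927 + \left(\left(1058 + 1275\right) - \left(1924 + 3031\right)\right) = -16927 + \left(2333 - 4955\right) = -16927 - 2622 = -19549$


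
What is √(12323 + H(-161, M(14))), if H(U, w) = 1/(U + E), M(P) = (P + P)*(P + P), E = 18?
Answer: 2*√62998221/143 ≈ 111.01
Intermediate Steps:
M(P) = 4*P² (M(P) = (2*P)*(2*P) = 4*P²)
H(U, w) = 1/(18 + U) (H(U, w) = 1/(U + 18) = 1/(18 + U))
√(12323 + H(-161, M(14))) = √(12323 + 1/(18 - 161)) = √(12323 + 1/(-143)) = √(12323 - 1/143) = √(1762188/143) = 2*√62998221/143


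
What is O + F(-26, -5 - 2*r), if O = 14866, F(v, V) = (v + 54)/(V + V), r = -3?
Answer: 14880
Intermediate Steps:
F(v, V) = (54 + v)/(2*V) (F(v, V) = (54 + v)/((2*V)) = (54 + v)*(1/(2*V)) = (54 + v)/(2*V))
O + F(-26, -5 - 2*r) = 14866 + (54 - 26)/(2*(-5 - 2*(-3))) = 14866 + (½)*28/(-5 + 6) = 14866 + (½)*28/1 = 14866 + (½)*1*28 = 14866 + 14 = 14880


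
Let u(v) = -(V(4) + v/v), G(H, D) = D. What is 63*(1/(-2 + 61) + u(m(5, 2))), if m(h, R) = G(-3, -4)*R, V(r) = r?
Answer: -18522/59 ≈ -313.93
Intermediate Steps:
m(h, R) = -4*R
u(v) = -5 (u(v) = -(4 + v/v) = -(4 + 1) = -1*5 = -5)
63*(1/(-2 + 61) + u(m(5, 2))) = 63*(1/(-2 + 61) - 5) = 63*(1/59 - 5) = 63*(-294/59) = -18522/59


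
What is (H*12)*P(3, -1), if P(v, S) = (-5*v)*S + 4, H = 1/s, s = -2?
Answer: -114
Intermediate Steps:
H = -½ (H = 1/(-2) = -½ ≈ -0.50000)
P(v, S) = 4 - 5*S*v (P(v, S) = -5*S*v + 4 = 4 - 5*S*v)
(H*12)*P(3, -1) = (-½*12)*(4 - 5*(-1)*3) = -6*(4 + 15) = -6*19 = -114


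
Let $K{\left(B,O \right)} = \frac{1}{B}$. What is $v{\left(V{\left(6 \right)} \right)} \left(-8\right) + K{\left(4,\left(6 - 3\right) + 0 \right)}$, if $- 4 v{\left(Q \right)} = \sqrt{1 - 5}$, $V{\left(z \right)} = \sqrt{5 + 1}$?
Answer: $\frac{1}{4} + 4 i \approx 0.25 + 4.0 i$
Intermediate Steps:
$V{\left(z \right)} = \sqrt{6}$
$v{\left(Q \right)} = - \frac{i}{2}$ ($v{\left(Q \right)} = - \frac{\sqrt{1 - 5}}{4} = - \frac{\sqrt{-4}}{4} = - \frac{2 i}{4} = - \frac{i}{2}$)
$v{\left(V{\left(6 \right)} \right)} \left(-8\right) + K{\left(4,\left(6 - 3\right) + 0 \right)} = - \frac{i}{2} \left(-8\right) + \frac{1}{4} = 4 i + \frac{1}{4} = \frac{1}{4} + 4 i$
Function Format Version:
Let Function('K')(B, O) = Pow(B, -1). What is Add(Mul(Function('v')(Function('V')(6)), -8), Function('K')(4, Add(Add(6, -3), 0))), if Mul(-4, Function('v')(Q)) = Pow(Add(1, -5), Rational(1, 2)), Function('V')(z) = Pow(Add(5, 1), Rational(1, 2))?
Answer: Add(Rational(1, 4), Mul(4, I)) ≈ Add(0.25000, Mul(4.0000, I))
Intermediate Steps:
Function('V')(z) = Pow(6, Rational(1, 2))
Function('v')(Q) = Mul(Rational(-1, 2), I) (Function('v')(Q) = Mul(Rational(-1, 4), Pow(Add(1, -5), Rational(1, 2))) = Mul(Rational(-1, 4), Pow(-4, Rational(1, 2))) = Mul(Rational(-1, 4), Mul(2, I)) = Mul(Rational(-1, 2), I))
Add(Mul(Function('v')(Function('V')(6)), -8), Function('K')(4, Add(Add(6, -3), 0))) = Add(Mul(Mul(Rational(-1, 2), I), -8), Pow(4, -1)) = Add(Mul(4, I), Rational(1, 4)) = Add(Rational(1, 4), Mul(4, I))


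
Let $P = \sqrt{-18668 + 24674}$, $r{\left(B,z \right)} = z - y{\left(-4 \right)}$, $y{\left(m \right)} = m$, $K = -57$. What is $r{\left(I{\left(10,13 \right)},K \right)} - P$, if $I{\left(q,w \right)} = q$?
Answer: $-53 - \sqrt{6006} \approx -130.5$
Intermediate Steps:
$r{\left(B,z \right)} = 4 + z$ ($r{\left(B,z \right)} = z - -4 = z + 4 = 4 + z$)
$P = \sqrt{6006} \approx 77.498$
$r{\left(I{\left(10,13 \right)},K \right)} - P = \left(4 - 57\right) - \sqrt{6006} = -53 - \sqrt{6006}$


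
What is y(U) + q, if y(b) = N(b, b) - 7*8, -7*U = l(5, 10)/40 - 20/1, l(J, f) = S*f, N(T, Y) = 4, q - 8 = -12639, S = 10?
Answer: -12683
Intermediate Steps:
q = -12631 (q = 8 - 12639 = -12631)
l(J, f) = 10*f
U = 5/2 (U = -((10*10)/40 - 20/1)/7 = -(100*(1/40) - 20*1)/7 = -(5/2 - 20)/7 = -1/7*(-35/2) = 5/2 ≈ 2.5000)
y(b) = -52 (y(b) = 4 - 7*8 = 4 - 56 = -52)
y(U) + q = -52 - 12631 = -12683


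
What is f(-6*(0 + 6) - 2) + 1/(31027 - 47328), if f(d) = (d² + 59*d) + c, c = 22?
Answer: -12649577/16301 ≈ -776.00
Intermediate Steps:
f(d) = 22 + d² + 59*d (f(d) = (d² + 59*d) + 22 = 22 + d² + 59*d)
f(-6*(0 + 6) - 2) + 1/(31027 - 47328) = (22 + (-6*(0 + 6) - 2)² + 59*(-6*(0 + 6) - 2)) + 1/(31027 - 47328) = (22 + (-6*6 - 2)² + 59*(-6*6 - 2)) + 1/(-16301) = (22 + (-36 - 2)² + 59*(-36 - 2)) - 1/16301 = (22 + (-38)² + 59*(-38)) - 1/16301 = (22 + 1444 - 2242) - 1/16301 = -776 - 1/16301 = -12649577/16301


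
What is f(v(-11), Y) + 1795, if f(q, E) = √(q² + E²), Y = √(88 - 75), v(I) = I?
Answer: 1795 + √134 ≈ 1806.6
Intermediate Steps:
Y = √13 ≈ 3.6056
f(q, E) = √(E² + q²)
f(v(-11), Y) + 1795 = √((√13)² + (-11)²) + 1795 = √(13 + 121) + 1795 = √134 + 1795 = 1795 + √134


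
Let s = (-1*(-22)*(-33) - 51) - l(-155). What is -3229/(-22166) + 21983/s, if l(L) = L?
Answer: -121316685/3446813 ≈ -35.197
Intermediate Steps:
s = -622 (s = (-1*(-22)*(-33) - 51) - 1*(-155) = (22*(-33) - 51) + 155 = (-726 - 51) + 155 = -777 + 155 = -622)
-3229/(-22166) + 21983/s = -3229/(-22166) + 21983/(-622) = -3229*(-1/22166) + 21983*(-1/622) = 3229/22166 - 21983/622 = -121316685/3446813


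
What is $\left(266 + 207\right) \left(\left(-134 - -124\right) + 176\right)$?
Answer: $78518$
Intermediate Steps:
$\left(266 + 207\right) \left(\left(-134 - -124\right) + 176\right) = 473 \left(\left(-134 + 124\right) + 176\right) = 473 \left(-10 + 176\right) = 473 \cdot 166 = 78518$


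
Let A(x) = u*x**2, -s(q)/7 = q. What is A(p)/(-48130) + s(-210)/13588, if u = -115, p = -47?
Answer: 88064467/16349761 ≈ 5.3863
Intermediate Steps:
s(q) = -7*q
A(x) = -115*x**2
A(p)/(-48130) + s(-210)/13588 = -115*(-47)**2/(-48130) - 7*(-210)/13588 = -115*2209*(-1/48130) + 1470*(1/13588) = -254035*(-1/48130) + 735/6794 = 50807/9626 + 735/6794 = 88064467/16349761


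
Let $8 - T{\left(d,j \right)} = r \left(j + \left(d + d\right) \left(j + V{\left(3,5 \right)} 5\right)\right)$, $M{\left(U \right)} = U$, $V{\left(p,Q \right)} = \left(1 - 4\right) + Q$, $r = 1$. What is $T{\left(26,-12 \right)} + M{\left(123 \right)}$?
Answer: $247$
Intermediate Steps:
$V{\left(p,Q \right)} = -3 + Q$
$T{\left(d,j \right)} = 8 - j - 2 d \left(10 + j\right)$ ($T{\left(d,j \right)} = 8 - 1 \left(j + \left(d + d\right) \left(j + \left(-3 + 5\right) 5\right)\right) = 8 - 1 \left(j + 2 d \left(j + 2 \cdot 5\right)\right) = 8 - 1 \left(j + 2 d \left(j + 10\right)\right) = 8 - 1 \left(j + 2 d \left(10 + j\right)\right) = 8 - \left(j + 2 d \left(10 + j\right)\right) = 8 - j - 2 d \left(10 + j\right)$)
$T{\left(26,-12 \right)} + M{\left(123 \right)} = \left(8 - -12 - 520 - 52 \left(-12\right)\right) + 123 = \left(8 + 12 - 520 + 624\right) + 123 = 124 + 123 = 247$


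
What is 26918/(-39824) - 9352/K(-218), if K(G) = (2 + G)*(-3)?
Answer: -24367307/1612872 ≈ -15.108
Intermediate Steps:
K(G) = -6 - 3*G
26918/(-39824) - 9352/K(-218) = 26918/(-39824) - 9352/(-6 - 3*(-218)) = 26918*(-1/39824) - 9352/(-6 + 654) = -13459/19912 - 9352/648 = -13459/19912 - 9352*1/648 = -13459/19912 - 1169/81 = -24367307/1612872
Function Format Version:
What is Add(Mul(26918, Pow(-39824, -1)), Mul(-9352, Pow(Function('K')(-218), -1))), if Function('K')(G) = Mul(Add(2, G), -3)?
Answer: Rational(-24367307, 1612872) ≈ -15.108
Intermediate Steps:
Function('K')(G) = Add(-6, Mul(-3, G))
Add(Mul(26918, Pow(-39824, -1)), Mul(-9352, Pow(Function('K')(-218), -1))) = Add(Mul(26918, Pow(-39824, -1)), Mul(-9352, Pow(Add(-6, Mul(-3, -218)), -1))) = Add(Mul(26918, Rational(-1, 39824)), Mul(-9352, Pow(Add(-6, 654), -1))) = Add(Rational(-13459, 19912), Mul(-9352, Pow(648, -1))) = Add(Rational(-13459, 19912), Mul(-9352, Rational(1, 648))) = Add(Rational(-13459, 19912), Rational(-1169, 81)) = Rational(-24367307, 1612872)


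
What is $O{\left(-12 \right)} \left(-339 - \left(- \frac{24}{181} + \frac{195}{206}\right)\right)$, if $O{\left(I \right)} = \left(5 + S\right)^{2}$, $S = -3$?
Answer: $- \frac{25340610}{18643} \approx -1359.3$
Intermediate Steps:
$O{\left(I \right)} = 4$ ($O{\left(I \right)} = \left(5 - 3\right)^{2} = 2^{2} = 4$)
$O{\left(-12 \right)} \left(-339 - \left(- \frac{24}{181} + \frac{195}{206}\right)\right) = 4 \left(-339 - \left(- \frac{24}{181} + \frac{195}{206}\right)\right) = 4 \left(-339 - \frac{30351}{37286}\right) = 4 \left(- \frac{12670305}{37286}\right) = - \frac{25340610}{18643}$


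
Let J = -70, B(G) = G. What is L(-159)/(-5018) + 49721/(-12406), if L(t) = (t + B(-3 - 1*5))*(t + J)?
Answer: -180985659/15563327 ≈ -11.629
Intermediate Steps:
L(t) = (-70 + t)*(-8 + t) (L(t) = (t + (-3 - 1*5))*(t - 70) = (t + (-3 - 5))*(-70 + t) = (t - 8)*(-70 + t) = (-8 + t)*(-70 + t) = (-70 + t)*(-8 + t))
L(-159)/(-5018) + 49721/(-12406) = (560 + (-159)² - 78*(-159))/(-5018) + 49721/(-12406) = (560 + 25281 + 12402)*(-1/5018) + 49721*(-1/12406) = 38243*(-1/5018) - 49721/12406 = -38243/5018 - 49721/12406 = -180985659/15563327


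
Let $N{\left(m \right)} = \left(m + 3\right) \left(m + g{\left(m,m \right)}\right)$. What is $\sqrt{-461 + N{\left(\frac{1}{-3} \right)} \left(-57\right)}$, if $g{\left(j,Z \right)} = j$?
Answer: $\frac{i \sqrt{3237}}{3} \approx 18.965 i$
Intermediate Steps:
$N{\left(m \right)} = 2 m \left(3 + m\right)$ ($N{\left(m \right)} = \left(m + 3\right) \left(m + m\right) = \left(3 + m\right) 2 m = 2 m \left(3 + m\right)$)
$\sqrt{-461 + N{\left(\frac{1}{-3} \right)} \left(-57\right)} = \sqrt{-461 + \frac{2 \left(3 + \frac{1}{-3}\right)}{-3} \left(-57\right)} = \sqrt{-461 + 2 \left(- \frac{1}{3}\right) \left(3 - \frac{1}{3}\right) \left(-57\right)} = \sqrt{-461 + 2 \left(- \frac{1}{3}\right) \frac{8}{3} \left(-57\right)} = \sqrt{-461 - - \frac{304}{3}} = \sqrt{-461 + \frac{304}{3}} = \sqrt{- \frac{1079}{3}} = \frac{i \sqrt{3237}}{3}$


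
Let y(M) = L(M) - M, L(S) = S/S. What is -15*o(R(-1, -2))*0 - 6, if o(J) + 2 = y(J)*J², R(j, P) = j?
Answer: -6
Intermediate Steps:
L(S) = 1
y(M) = 1 - M
o(J) = -2 + J²*(1 - J) (o(J) = -2 + (1 - J)*J² = -2 + J²*(1 - J))
-15*o(R(-1, -2))*0 - 6 = -15*(-2 + (-1)²*(1 - 1*(-1)))*0 - 6 = -15*(-2 + 1*(1 + 1))*0 - 6 = -15*(-2 + 1*2)*0 - 6 = -15*(-2 + 2)*0 - 6 = -0*0 - 6 = -15*0 - 6 = 0 - 6 = -6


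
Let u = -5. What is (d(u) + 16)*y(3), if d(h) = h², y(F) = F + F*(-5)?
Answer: -492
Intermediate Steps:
y(F) = -4*F (y(F) = F - 5*F = -4*F)
(d(u) + 16)*y(3) = ((-5)² + 16)*(-4*3) = (25 + 16)*(-12) = 41*(-12) = -492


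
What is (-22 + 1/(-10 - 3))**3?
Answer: -23639903/2197 ≈ -10760.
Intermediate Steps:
(-22 + 1/(-10 - 3))**3 = (-22 + 1/(-13))**3 = (-22 - 1/13)**3 = (-287/13)**3 = -23639903/2197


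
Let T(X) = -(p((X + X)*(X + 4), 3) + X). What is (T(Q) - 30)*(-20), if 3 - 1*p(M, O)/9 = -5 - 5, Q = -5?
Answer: 2840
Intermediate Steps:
p(M, O) = 117 (p(M, O) = 27 - 9*(-5 - 5) = 27 - 9*(-10) = 27 + 90 = 117)
T(X) = -117 - X (T(X) = -(117 + X) = -117 - X)
(T(Q) - 30)*(-20) = ((-117 - 1*(-5)) - 30)*(-20) = ((-117 + 5) - 30)*(-20) = (-112 - 30)*(-20) = -142*(-20) = 2840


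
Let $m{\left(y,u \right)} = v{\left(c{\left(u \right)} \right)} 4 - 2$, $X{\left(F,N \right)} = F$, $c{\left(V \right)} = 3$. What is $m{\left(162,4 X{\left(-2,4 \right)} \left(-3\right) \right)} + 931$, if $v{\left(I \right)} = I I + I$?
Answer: $977$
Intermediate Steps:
$v{\left(I \right)} = I + I^{2}$ ($v{\left(I \right)} = I^{2} + I = I + I^{2}$)
$m{\left(y,u \right)} = 46$ ($m{\left(y,u \right)} = 3 \left(1 + 3\right) 4 - 2 = 3 \cdot 4 \cdot 4 - 2 = 12 \cdot 4 - 2 = 48 - 2 = 46$)
$m{\left(162,4 X{\left(-2,4 \right)} \left(-3\right) \right)} + 931 = 46 + 931 = 977$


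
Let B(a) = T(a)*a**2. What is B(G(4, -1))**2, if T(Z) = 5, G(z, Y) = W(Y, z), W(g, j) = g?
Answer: 25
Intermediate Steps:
G(z, Y) = Y
B(a) = 5*a**2
B(G(4, -1))**2 = (5*(-1)**2)**2 = (5*1)**2 = 5**2 = 25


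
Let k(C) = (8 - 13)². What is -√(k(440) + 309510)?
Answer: -√309535 ≈ -556.36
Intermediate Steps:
k(C) = 25 (k(C) = (-5)² = 25)
-√(k(440) + 309510) = -√(25 + 309510) = -√309535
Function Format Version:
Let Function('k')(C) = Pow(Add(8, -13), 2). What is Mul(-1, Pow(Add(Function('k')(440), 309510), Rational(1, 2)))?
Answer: Mul(-1, Pow(309535, Rational(1, 2))) ≈ -556.36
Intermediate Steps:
Function('k')(C) = 25 (Function('k')(C) = Pow(-5, 2) = 25)
Mul(-1, Pow(Add(Function('k')(440), 309510), Rational(1, 2))) = Mul(-1, Pow(Add(25, 309510), Rational(1, 2))) = Mul(-1, Pow(309535, Rational(1, 2)))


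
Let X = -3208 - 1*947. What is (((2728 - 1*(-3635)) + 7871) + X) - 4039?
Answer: 6040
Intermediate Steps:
X = -4155 (X = -3208 - 947 = -4155)
(((2728 - 1*(-3635)) + 7871) + X) - 4039 = (((2728 - 1*(-3635)) + 7871) - 4155) - 4039 = (((2728 + 3635) + 7871) - 4155) - 4039 = ((6363 + 7871) - 4155) - 4039 = (14234 - 4155) - 4039 = 10079 - 4039 = 6040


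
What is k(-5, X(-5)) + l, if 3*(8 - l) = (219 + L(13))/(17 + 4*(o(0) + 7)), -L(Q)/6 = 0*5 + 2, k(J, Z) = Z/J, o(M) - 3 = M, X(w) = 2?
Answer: 607/95 ≈ 6.3895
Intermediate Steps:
o(M) = 3 + M
L(Q) = -12 (L(Q) = -6*(0*5 + 2) = -6*(0 + 2) = -6*2 = -12)
l = 129/19 (l = 8 - (219 - 12)/(3*(17 + 4*((3 + 0) + 7))) = 8 - 69/(17 + 4*(3 + 7)) = 8 - 69/(17 + 4*10) = 8 - 69/(17 + 40) = 8 - 69/57 = 8 - 1/3*69/19 = 8 - 23/19 = 129/19 ≈ 6.7895)
k(-5, X(-5)) + l = 2/(-5) + 129/19 = 2*(-1/5) + 129/19 = -2/5 + 129/19 = 607/95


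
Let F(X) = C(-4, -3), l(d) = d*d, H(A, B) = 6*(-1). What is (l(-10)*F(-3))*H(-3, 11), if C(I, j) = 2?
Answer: -1200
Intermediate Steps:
H(A, B) = -6
l(d) = d²
F(X) = 2
(l(-10)*F(-3))*H(-3, 11) = ((-10)²*2)*(-6) = (100*2)*(-6) = 200*(-6) = -1200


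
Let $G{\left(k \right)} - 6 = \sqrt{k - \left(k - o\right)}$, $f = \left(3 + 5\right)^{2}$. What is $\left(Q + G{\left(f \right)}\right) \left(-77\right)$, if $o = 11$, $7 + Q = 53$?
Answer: $-4004 - 77 \sqrt{11} \approx -4259.4$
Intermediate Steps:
$Q = 46$ ($Q = -7 + 53 = 46$)
$f = 64$ ($f = 8^{2} = 64$)
$G{\left(k \right)} = 6 + \sqrt{11}$ ($G{\left(k \right)} = 6 + \sqrt{k - \left(-11 + k\right)} = 6 + \sqrt{11}$)
$\left(Q + G{\left(f \right)}\right) \left(-77\right) = \left(46 + \left(6 + \sqrt{11}\right)\right) \left(-77\right) = \left(52 + \sqrt{11}\right) \left(-77\right) = -4004 - 77 \sqrt{11}$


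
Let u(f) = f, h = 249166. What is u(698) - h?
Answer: -248468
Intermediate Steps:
u(698) - h = 698 - 1*249166 = 698 - 249166 = -248468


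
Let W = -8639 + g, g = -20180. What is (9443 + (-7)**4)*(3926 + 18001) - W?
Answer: 259732207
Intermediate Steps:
W = -28819 (W = -8639 - 20180 = -28819)
(9443 + (-7)**4)*(3926 + 18001) - W = (9443 + (-7)**4)*(3926 + 18001) - 1*(-28819) = (9443 + 2401)*21927 + 28819 = 11844*21927 + 28819 = 259703388 + 28819 = 259732207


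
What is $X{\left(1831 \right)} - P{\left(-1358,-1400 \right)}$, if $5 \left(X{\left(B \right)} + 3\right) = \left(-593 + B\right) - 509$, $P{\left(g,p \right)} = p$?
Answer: $\frac{7714}{5} \approx 1542.8$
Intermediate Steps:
$X{\left(B \right)} = - \frac{1117}{5} + \frac{B}{5}$ ($X{\left(B \right)} = -3 + \frac{\left(-593 + B\right) - 509}{5} = -3 + \frac{-1102 + B}{5} = -3 + \left(- \frac{1102}{5} + \frac{B}{5}\right) = - \frac{1117}{5} + \frac{B}{5}$)
$X{\left(1831 \right)} - P{\left(-1358,-1400 \right)} = \left(- \frac{1117}{5} + \frac{1}{5} \cdot 1831\right) - -1400 = \left(- \frac{1117}{5} + \frac{1831}{5}\right) + 1400 = \frac{714}{5} + 1400 = \frac{7714}{5}$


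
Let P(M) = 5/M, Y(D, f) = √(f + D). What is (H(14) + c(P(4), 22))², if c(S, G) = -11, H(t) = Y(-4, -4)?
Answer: 113 - 44*I*√2 ≈ 113.0 - 62.225*I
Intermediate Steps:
Y(D, f) = √(D + f)
H(t) = 2*I*√2 (H(t) = √(-4 - 4) = √(-8) = 2*I*√2)
(H(14) + c(P(4), 22))² = (2*I*√2 - 11)² = (-11 + 2*I*√2)²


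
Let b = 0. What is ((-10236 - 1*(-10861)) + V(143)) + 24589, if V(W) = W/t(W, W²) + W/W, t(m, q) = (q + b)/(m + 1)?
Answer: 3605889/143 ≈ 25216.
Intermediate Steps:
t(m, q) = q/(1 + m) (t(m, q) = (q + 0)/(m + 1) = q/(1 + m))
V(W) = 1 + (1 + W)/W (V(W) = W/((W²/(1 + W))) + W/W = W*((1 + W)/W²) + 1 = (1 + W)/W + 1 = 1 + (1 + W)/W)
((-10236 - 1*(-10861)) + V(143)) + 24589 = ((-10236 - 1*(-10861)) + (2 + 1/143)) + 24589 = ((-10236 + 10861) + (2 + 1/143)) + 24589 = (625 + 287/143) + 24589 = 89662/143 + 24589 = 3605889/143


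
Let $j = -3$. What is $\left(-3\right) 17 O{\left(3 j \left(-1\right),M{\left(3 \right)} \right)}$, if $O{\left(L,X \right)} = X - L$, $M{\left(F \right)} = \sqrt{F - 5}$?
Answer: $459 - 51 i \sqrt{2} \approx 459.0 - 72.125 i$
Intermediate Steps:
$M{\left(F \right)} = \sqrt{-5 + F}$
$\left(-3\right) 17 O{\left(3 j \left(-1\right),M{\left(3 \right)} \right)} = \left(-3\right) 17 \left(\sqrt{-5 + 3} - 3 \left(-3\right) \left(-1\right)\right) = - 51 \left(\sqrt{-2} - \left(-9\right) \left(-1\right)\right) = - 51 \left(i \sqrt{2} - 9\right) = - 51 \left(-9 + i \sqrt{2}\right) = 459 - 51 i \sqrt{2}$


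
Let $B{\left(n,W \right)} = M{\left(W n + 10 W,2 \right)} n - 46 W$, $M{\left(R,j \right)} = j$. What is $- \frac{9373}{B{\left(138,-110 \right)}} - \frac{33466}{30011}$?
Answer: $- \frac{459867679}{160138696} \approx -2.8717$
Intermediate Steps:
$B{\left(n,W \right)} = - 46 W + 2 n$ ($B{\left(n,W \right)} = 2 n - 46 W = - 46 W + 2 n$)
$- \frac{9373}{B{\left(138,-110 \right)}} - \frac{33466}{30011} = - \frac{9373}{\left(-46\right) \left(-110\right) + 2 \cdot 138} - \frac{33466}{30011} = - \frac{9373}{5060 + 276} - \frac{33466}{30011} = - \frac{9373}{5336} - \frac{33466}{30011} = - \frac{459867679}{160138696}$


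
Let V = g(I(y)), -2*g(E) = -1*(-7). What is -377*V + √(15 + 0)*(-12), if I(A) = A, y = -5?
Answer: 2639/2 - 12*√15 ≈ 1273.0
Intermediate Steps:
g(E) = -7/2 (g(E) = -(-1)*(-7)/2 = -½*7 = -7/2)
V = -7/2 ≈ -3.5000
-377*V + √(15 + 0)*(-12) = -377*(-7/2) + √(15 + 0)*(-12) = 2639/2 + √15*(-12) = 2639/2 - 12*√15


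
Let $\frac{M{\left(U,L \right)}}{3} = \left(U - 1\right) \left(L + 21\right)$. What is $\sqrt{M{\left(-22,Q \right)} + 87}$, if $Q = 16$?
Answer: $3 i \sqrt{274} \approx 49.659 i$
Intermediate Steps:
$M{\left(U,L \right)} = 3 \left(-1 + U\right) \left(21 + L\right)$ ($M{\left(U,L \right)} = 3 \left(U - 1\right) \left(L + 21\right) = 3 \left(-1 + U\right) \left(21 + L\right)$)
$\sqrt{M{\left(-22,Q \right)} + 87} = \sqrt{\left(-63 - 48 + 63 \left(-22\right) + 3 \cdot 16 \left(-22\right)\right) + 87} = \sqrt{\left(-63 - 48 - 1386 - 1056\right) + 87} = \sqrt{-2553 + 87} = \sqrt{-2466} = 3 i \sqrt{274}$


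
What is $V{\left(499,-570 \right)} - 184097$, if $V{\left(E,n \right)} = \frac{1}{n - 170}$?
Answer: $- \frac{136231781}{740} \approx -1.841 \cdot 10^{5}$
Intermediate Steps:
$V{\left(E,n \right)} = \frac{1}{-170 + n}$
$V{\left(499,-570 \right)} - 184097 = \frac{1}{-170 - 570} - 184097 = \frac{1}{-740} - 184097 = - \frac{1}{740} - 184097 = - \frac{136231781}{740}$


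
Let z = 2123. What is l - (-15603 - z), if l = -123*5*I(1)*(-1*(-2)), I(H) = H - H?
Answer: 17726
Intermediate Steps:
I(H) = 0
l = 0 (l = -123*5*0*(-1*(-2)) = -0*2 = -123*0 = 0)
l - (-15603 - z) = 0 - (-15603 - 1*2123) = 0 - (-15603 - 2123) = 0 - 1*(-17726) = 0 + 17726 = 17726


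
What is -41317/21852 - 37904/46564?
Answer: -688040749/254379132 ≈ -2.7048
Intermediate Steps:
-41317/21852 - 37904/46564 = -41317*1/21852 - 37904*1/46564 = -41317/21852 - 9476/11641 = -688040749/254379132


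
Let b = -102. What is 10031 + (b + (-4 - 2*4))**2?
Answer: 23027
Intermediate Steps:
10031 + (b + (-4 - 2*4))**2 = 10031 + (-102 + (-4 - 2*4))**2 = 10031 + (-102 + (-4 - 8))**2 = 10031 + (-102 - 12)**2 = 10031 + (-114)**2 = 10031 + 12996 = 23027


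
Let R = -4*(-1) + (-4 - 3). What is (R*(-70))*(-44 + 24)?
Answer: -4200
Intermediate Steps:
R = -3 (R = 4 - 7 = -3)
(R*(-70))*(-44 + 24) = (-3*(-70))*(-44 + 24) = 210*(-20) = -4200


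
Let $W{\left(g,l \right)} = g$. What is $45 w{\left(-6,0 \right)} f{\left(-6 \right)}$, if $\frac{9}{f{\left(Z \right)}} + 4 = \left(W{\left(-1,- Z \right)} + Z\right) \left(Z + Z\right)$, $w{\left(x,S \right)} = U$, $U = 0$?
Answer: $0$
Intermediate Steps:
$w{\left(x,S \right)} = 0$
$f{\left(Z \right)} = \frac{9}{-4 + 2 Z \left(-1 + Z\right)}$ ($f{\left(Z \right)} = \frac{9}{-4 + \left(-1 + Z\right) \left(Z + Z\right)} = \frac{9}{-4 + \left(-1 + Z\right) 2 Z} = \frac{9}{-4 + 2 Z \left(-1 + Z\right)}$)
$45 w{\left(-6,0 \right)} f{\left(-6 \right)} = 45 \cdot 0 \frac{9}{2 \left(-2 + \left(-6\right)^{2} - -6\right)} = 0 \frac{9}{2 \left(-2 + 36 + 6\right)} = 0 \frac{9}{2 \cdot 40} = 0 \cdot \frac{9}{2} \cdot \frac{1}{40} = 0 \cdot \frac{9}{80} = 0$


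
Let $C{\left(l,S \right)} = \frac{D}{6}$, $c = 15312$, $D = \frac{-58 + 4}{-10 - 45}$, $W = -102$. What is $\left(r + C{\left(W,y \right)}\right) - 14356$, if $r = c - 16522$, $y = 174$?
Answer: $- \frac{856121}{55} \approx -15566.0$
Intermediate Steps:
$D = \frac{54}{55}$ ($D = - \frac{54}{-55} = \left(-54\right) \left(- \frac{1}{55}\right) = \frac{54}{55} \approx 0.98182$)
$r = -1210$ ($r = 15312 - 16522 = -1210$)
$C{\left(l,S \right)} = \frac{9}{55}$ ($C{\left(l,S \right)} = \frac{54}{55 \cdot 6} = \frac{54}{55} \cdot \frac{1}{6} = \frac{9}{55}$)
$\left(r + C{\left(W,y \right)}\right) - 14356 = \left(-1210 + \frac{9}{55}\right) - 14356 = - \frac{66541}{55} - 14356 = - \frac{856121}{55}$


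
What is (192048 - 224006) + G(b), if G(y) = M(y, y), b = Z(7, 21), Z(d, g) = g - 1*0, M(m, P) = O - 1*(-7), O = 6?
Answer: -31945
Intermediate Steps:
M(m, P) = 13 (M(m, P) = 6 - 1*(-7) = 6 + 7 = 13)
Z(d, g) = g (Z(d, g) = g + 0 = g)
b = 21
G(y) = 13
(192048 - 224006) + G(b) = (192048 - 224006) + 13 = -31958 + 13 = -31945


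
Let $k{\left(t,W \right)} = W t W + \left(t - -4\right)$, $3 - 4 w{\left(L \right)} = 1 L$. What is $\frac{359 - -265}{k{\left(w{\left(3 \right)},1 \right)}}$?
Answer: $156$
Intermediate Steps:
$w{\left(L \right)} = \frac{3}{4} - \frac{L}{4}$ ($w{\left(L \right)} = \frac{3}{4} - \frac{1 L}{4} = \frac{3}{4} - \frac{L}{4}$)
$k{\left(t,W \right)} = 4 + t + t W^{2}$ ($k{\left(t,W \right)} = t W^{2} + \left(t + 4\right) = t W^{2} + \left(4 + t\right) = 4 + t + t W^{2}$)
$\frac{359 - -265}{k{\left(w{\left(3 \right)},1 \right)}} = \frac{359 - -265}{4 + \left(\frac{3}{4} - \frac{3}{4}\right) + \left(\frac{3}{4} - \frac{3}{4}\right) 1^{2}} = \frac{359 + 265}{4 + \left(\frac{3}{4} - \frac{3}{4}\right) + \left(\frac{3}{4} - \frac{3}{4}\right) 1} = \frac{1}{4 + 0 + 0 \cdot 1} \cdot 624 = \frac{1}{4 + 0 + 0} \cdot 624 = \frac{1}{4} \cdot 624 = 156$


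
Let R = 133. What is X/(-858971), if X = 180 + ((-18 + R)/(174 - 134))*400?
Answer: -70/45209 ≈ -0.0015484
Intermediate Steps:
X = 1330 (X = 180 + ((-18 + 133)/(174 - 134))*400 = 180 + (115/40)*400 = 180 + (115*(1/40))*400 = 180 + (23/8)*400 = 180 + 1150 = 1330)
X/(-858971) = 1330/(-858971) = 1330*(-1/858971) = -70/45209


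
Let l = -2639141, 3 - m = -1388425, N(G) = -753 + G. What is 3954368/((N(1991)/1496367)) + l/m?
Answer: 4107793208176381705/859436932 ≈ 4.7796e+9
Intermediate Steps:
m = 1388428 (m = 3 - 1*(-1388425) = 3 + 1388425 = 1388428)
3954368/((N(1991)/1496367)) + l/m = 3954368/(((-753 + 1991)/1496367)) - 2639141/1388428 = 3954368/((1238*(1/1496367))) - 2639141*1/1388428 = 3954368/(1238/1496367) - 2639141/1388428 = 3954368*(1496367/1238) - 2639141/1388428 = 2958592890528/619 - 2639141/1388428 = 4107793208176381705/859436932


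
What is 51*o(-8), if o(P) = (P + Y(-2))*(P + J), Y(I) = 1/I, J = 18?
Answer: -4335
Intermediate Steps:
o(P) = (18 + P)*(-½ + P) (o(P) = (P + 1/(-2))*(P + 18) = (P - ½)*(18 + P) = (-½ + P)*(18 + P) = (18 + P)*(-½ + P))
51*o(-8) = 51*(-9 + (-8)² + (35/2)*(-8)) = 51*(-9 + 64 - 140) = 51*(-85) = -4335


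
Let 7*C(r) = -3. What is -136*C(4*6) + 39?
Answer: 681/7 ≈ 97.286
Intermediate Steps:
C(r) = -3/7 (C(r) = (1/7)*(-3) = -3/7)
-136*C(4*6) + 39 = -136*(-3/7) + 39 = 408/7 + 39 = 681/7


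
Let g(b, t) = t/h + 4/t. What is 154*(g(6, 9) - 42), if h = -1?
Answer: -70070/9 ≈ -7785.6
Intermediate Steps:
g(b, t) = -t + 4/t (g(b, t) = t/(-1) + 4/t = t*(-1) + 4/t = -t + 4/t)
154*(g(6, 9) - 42) = 154*((-1*9 + 4/9) - 42) = 154*((-9 + 4*(⅑)) - 42) = 154*((-9 + 4/9) - 42) = 154*(-77/9 - 42) = 154*(-455/9) = -70070/9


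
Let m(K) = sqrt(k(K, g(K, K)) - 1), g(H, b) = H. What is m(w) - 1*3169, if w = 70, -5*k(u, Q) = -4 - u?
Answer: -3169 + sqrt(345)/5 ≈ -3165.3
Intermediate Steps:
k(u, Q) = 4/5 + u/5 (k(u, Q) = -(-4 - u)/5 = 4/5 + u/5)
m(K) = sqrt(-1/5 + K/5) (m(K) = sqrt((4/5 + K/5) - 1) = sqrt(-1/5 + K/5))
m(w) - 1*3169 = sqrt(-5 + 5*70)/5 - 1*3169 = sqrt(-5 + 350)/5 - 3169 = sqrt(345)/5 - 3169 = -3169 + sqrt(345)/5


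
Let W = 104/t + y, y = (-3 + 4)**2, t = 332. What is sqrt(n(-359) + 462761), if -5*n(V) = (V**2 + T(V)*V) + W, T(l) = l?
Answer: 2*sqrt(708203559)/83 ≈ 641.25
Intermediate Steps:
y = 1 (y = 1**2 = 1)
W = 109/83 (W = 104/332 + 1 = 104*(1/332) + 1 = 26/83 + 1 = 109/83 ≈ 1.3133)
n(V) = -109/415 - 2*V**2/5 (n(V) = -((V**2 + V*V) + 109/83)/5 = -((V**2 + V**2) + 109/83)/5 = -(2*V**2 + 109/83)/5 = -(109/83 + 2*V**2)/5 = -109/415 - 2*V**2/5)
sqrt(n(-359) + 462761) = sqrt((-109/415 - 2/5*(-359)**2) + 462761) = sqrt((-109/415 - 2/5*128881) + 462761) = sqrt((-109/415 - 257762/5) + 462761) = sqrt(-4278871/83 + 462761) = sqrt(34130292/83) = 2*sqrt(708203559)/83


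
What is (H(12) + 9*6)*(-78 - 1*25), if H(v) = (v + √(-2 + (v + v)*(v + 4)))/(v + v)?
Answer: -11227/2 - 103*√382/24 ≈ -5697.4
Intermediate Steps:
H(v) = (v + √(-2 + 2*v*(4 + v)))/(2*v) (H(v) = (v + √(-2 + (2*v)*(4 + v)))/((2*v)) = (v + √(-2 + 2*v*(4 + v)))*(1/(2*v)) = (v + √(-2 + 2*v*(4 + v)))/(2*v))
(H(12) + 9*6)*(-78 - 1*25) = (((½)*12 + √(-2 + 2*12² + 8*12)/2)/12 + 9*6)*(-78 - 1*25) = ((6 + √(-2 + 2*144 + 96)/2)/12 + 54)*(-78 - 25) = ((6 + √(-2 + 288 + 96)/2)/12 + 54)*(-103) = ((6 + √382/2)/12 + 54)*(-103) = ((½ + √382/24) + 54)*(-103) = (109/2 + √382/24)*(-103) = -11227/2 - 103*√382/24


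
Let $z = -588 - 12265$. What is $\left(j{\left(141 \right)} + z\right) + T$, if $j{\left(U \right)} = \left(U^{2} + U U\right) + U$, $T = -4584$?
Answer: $22466$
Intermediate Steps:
$z = -12853$
$j{\left(U \right)} = U + 2 U^{2}$ ($j{\left(U \right)} = \left(U^{2} + U^{2}\right) + U = 2 U^{2} + U = U + 2 U^{2}$)
$\left(j{\left(141 \right)} + z\right) + T = \left(141 \left(1 + 2 \cdot 141\right) - 12853\right) - 4584 = \left(141 \left(1 + 282\right) - 12853\right) - 4584 = \left(141 \cdot 283 - 12853\right) - 4584 = \left(39903 - 12853\right) - 4584 = 27050 - 4584 = 22466$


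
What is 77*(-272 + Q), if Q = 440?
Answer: 12936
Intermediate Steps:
77*(-272 + Q) = 77*(-272 + 440) = 77*168 = 12936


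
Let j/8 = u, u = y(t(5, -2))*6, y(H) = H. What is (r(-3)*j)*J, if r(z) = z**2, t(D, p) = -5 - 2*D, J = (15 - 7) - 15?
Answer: 45360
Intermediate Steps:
J = -7 (J = 8 - 15 = -7)
u = -90 (u = (-5 - 2*5)*6 = (-5 - 10)*6 = -15*6 = -90)
j = -720 (j = 8*(-90) = -720)
(r(-3)*j)*J = ((-3)**2*(-720))*(-7) = (9*(-720))*(-7) = -6480*(-7) = 45360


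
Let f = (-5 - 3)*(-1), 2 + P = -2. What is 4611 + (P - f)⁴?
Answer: 25347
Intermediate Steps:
P = -4 (P = -2 - 2 = -4)
f = 8 (f = -8*(-1) = 8)
4611 + (P - f)⁴ = 4611 + (-4 - 1*8)⁴ = 4611 + (-4 - 8)⁴ = 4611 + (-12)⁴ = 4611 + 20736 = 25347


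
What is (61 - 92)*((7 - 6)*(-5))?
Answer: 155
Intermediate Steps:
(61 - 92)*((7 - 6)*(-5)) = -31*(-5) = 155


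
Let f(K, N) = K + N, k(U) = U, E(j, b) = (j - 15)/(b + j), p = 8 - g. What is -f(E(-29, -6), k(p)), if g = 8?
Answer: -44/35 ≈ -1.2571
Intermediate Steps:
p = 0 (p = 8 - 1*8 = 8 - 8 = 0)
E(j, b) = (-15 + j)/(b + j)
-f(E(-29, -6), k(p)) = -((-15 - 29)/(-6 - 29) + 0) = -(-44/(-35) + 0) = -(-1/35*(-44) + 0) = -(44/35 + 0) = -1*44/35 = -44/35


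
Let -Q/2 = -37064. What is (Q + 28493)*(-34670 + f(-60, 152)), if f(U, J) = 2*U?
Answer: -3570184590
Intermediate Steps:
Q = 74128 (Q = -2*(-37064) = 74128)
(Q + 28493)*(-34670 + f(-60, 152)) = (74128 + 28493)*(-34670 + 2*(-60)) = 102621*(-34670 - 120) = 102621*(-34790) = -3570184590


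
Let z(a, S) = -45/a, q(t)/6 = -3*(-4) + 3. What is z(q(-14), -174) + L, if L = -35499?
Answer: -70999/2 ≈ -35500.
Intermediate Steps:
q(t) = 90 (q(t) = 6*(-3*(-4) + 3) = 6*(12 + 3) = 6*15 = 90)
z(q(-14), -174) + L = -45/90 - 35499 = -45*1/90 - 35499 = -1/2 - 35499 = -70999/2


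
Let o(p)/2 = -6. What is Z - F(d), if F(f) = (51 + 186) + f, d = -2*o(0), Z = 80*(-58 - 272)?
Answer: -26661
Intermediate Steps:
o(p) = -12 (o(p) = 2*(-6) = -12)
Z = -26400 (Z = 80*(-330) = -26400)
d = 24 (d = -2*(-12) = 24)
F(f) = 237 + f
Z - F(d) = -26400 - (237 + 24) = -26400 - 1*261 = -26400 - 261 = -26661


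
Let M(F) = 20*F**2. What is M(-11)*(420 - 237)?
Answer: 442860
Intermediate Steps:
M(-11)*(420 - 237) = (20*(-11)**2)*(420 - 237) = (20*121)*183 = 2420*183 = 442860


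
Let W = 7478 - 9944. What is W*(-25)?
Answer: 61650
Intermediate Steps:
W = -2466
W*(-25) = -2466*(-25) = 61650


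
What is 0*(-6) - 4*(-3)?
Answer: 12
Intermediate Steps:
0*(-6) - 4*(-3) = 0 + 12 = 12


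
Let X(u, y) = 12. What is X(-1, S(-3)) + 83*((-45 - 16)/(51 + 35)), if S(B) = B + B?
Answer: -4031/86 ≈ -46.872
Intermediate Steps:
S(B) = 2*B
X(-1, S(-3)) + 83*((-45 - 16)/(51 + 35)) = 12 + 83*((-45 - 16)/(51 + 35)) = 12 + 83*(-61/86) = 12 - 5063/86 = -4031/86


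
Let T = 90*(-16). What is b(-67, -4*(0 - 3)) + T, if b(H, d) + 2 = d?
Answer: -1430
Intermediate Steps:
T = -1440
b(H, d) = -2 + d
b(-67, -4*(0 - 3)) + T = (-2 - 4*(0 - 3)) - 1440 = (-2 - 4*(-3)) - 1440 = (-2 + 12) - 1440 = 10 - 1440 = -1430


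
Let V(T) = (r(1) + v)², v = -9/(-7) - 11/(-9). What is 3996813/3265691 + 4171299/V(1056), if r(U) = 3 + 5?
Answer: 54068158608071493/1431169486604 ≈ 37779.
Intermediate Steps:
v = 158/63 (v = -9*(-⅐) - 11*(-⅑) = 9/7 + 11/9 = 158/63 ≈ 2.5079)
r(U) = 8
V(T) = 438244/3969 (V(T) = (8 + 158/63)² = (662/63)² = 438244/3969)
3996813/3265691 + 4171299/V(1056) = 3996813/3265691 + 4171299/(438244/3969) = 3996813*(1/3265691) + 4171299*(3969/438244) = 3996813/3265691 + 16555885731/438244 = 54068158608071493/1431169486604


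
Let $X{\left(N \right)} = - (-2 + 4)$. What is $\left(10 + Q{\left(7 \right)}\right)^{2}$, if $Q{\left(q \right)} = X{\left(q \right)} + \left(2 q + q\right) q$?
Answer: $24025$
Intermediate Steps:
$X{\left(N \right)} = -2$ ($X{\left(N \right)} = \left(-1\right) 2 = -2$)
$Q{\left(q \right)} = -2 + 3 q^{2}$ ($Q{\left(q \right)} = -2 + \left(2 q + q\right) q = -2 + 3 q q = -2 + 3 q^{2}$)
$\left(10 + Q{\left(7 \right)}\right)^{2} = \left(10 - \left(2 - 3 \cdot 7^{2}\right)\right)^{2} = \left(10 + \left(-2 + 3 \cdot 49\right)\right)^{2} = \left(10 + \left(-2 + 147\right)\right)^{2} = \left(10 + 145\right)^{2} = 155^{2} = 24025$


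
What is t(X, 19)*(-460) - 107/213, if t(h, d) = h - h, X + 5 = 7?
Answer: -107/213 ≈ -0.50235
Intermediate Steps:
X = 2 (X = -5 + 7 = 2)
t(h, d) = 0
t(X, 19)*(-460) - 107/213 = 0*(-460) - 107/213 = 0 - 107*1/213 = 0 - 107/213 = -107/213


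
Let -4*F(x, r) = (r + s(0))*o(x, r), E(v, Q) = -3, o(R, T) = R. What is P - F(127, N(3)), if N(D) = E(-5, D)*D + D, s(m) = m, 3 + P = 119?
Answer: -149/2 ≈ -74.500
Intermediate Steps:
P = 116 (P = -3 + 119 = 116)
N(D) = -2*D (N(D) = -3*D + D = -2*D)
F(x, r) = -r*x/4 (F(x, r) = -(r + 0)*x/4 = -r*x/4)
P - F(127, N(3)) = 116 - (-1)*(-2*3)*127/4 = 116 - (-1)*(-6)*127/4 = 116 - 1*381/2 = 116 - 381/2 = -149/2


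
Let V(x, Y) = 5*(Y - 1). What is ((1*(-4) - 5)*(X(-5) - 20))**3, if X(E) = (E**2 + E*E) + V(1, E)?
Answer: 0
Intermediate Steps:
V(x, Y) = -5 + 5*Y (V(x, Y) = 5*(-1 + Y) = -5 + 5*Y)
X(E) = -5 + 2*E**2 + 5*E (X(E) = (E**2 + E*E) + (-5 + 5*E) = (E**2 + E**2) + (-5 + 5*E) = 2*E**2 + (-5 + 5*E) = -5 + 2*E**2 + 5*E)
((1*(-4) - 5)*(X(-5) - 20))**3 = ((1*(-4) - 5)*((-5 + 2*(-5)**2 + 5*(-5)) - 20))**3 = ((-4 - 5)*((-5 + 2*25 - 25) - 20))**3 = (-9*((-5 + 50 - 25) - 20))**3 = (-9*(20 - 20))**3 = (-9*0)**3 = 0**3 = 0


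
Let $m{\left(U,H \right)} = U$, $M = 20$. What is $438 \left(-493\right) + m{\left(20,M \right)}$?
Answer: $-215914$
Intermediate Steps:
$438 \left(-493\right) + m{\left(20,M \right)} = 438 \left(-493\right) + 20 = -215934 + 20 = -215914$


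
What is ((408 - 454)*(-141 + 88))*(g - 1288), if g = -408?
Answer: -4134848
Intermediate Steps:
((408 - 454)*(-141 + 88))*(g - 1288) = ((408 - 454)*(-141 + 88))*(-408 - 1288) = -46*(-53)*(-1696) = 2438*(-1696) = -4134848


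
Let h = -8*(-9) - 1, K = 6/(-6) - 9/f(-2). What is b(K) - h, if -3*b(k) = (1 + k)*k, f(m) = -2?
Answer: -305/4 ≈ -76.250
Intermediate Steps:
K = 7/2 (K = 6/(-6) - 9/(-2) = 6*(-⅙) - 9*(-½) = -1 + 9/2 = 7/2 ≈ 3.5000)
h = 71 (h = 72 - 1 = 71)
b(k) = -k*(1 + k)/3 (b(k) = -(1 + k)*k/3 = -k*(1 + k)/3)
b(K) - h = -⅓*7/2*(1 + 7/2) - 1*71 = -⅓*7/2*9/2 - 71 = -21/4 - 71 = -305/4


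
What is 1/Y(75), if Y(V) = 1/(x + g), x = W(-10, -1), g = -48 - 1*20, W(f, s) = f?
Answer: -78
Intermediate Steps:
g = -68 (g = -48 - 20 = -68)
x = -10
Y(V) = -1/78 (Y(V) = 1/(-10 - 68) = 1/(-78) = -1/78)
1/Y(75) = 1/(-1/78) = -78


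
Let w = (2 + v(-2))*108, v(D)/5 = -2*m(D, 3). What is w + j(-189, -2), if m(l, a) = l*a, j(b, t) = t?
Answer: 6694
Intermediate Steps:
m(l, a) = a*l
v(D) = -30*D (v(D) = 5*(-6*D) = -30*D)
w = 6696 (w = (2 - 30*(-2))*108 = (2 + 60)*108 = 62*108 = 6696)
w + j(-189, -2) = 6696 - 2 = 6694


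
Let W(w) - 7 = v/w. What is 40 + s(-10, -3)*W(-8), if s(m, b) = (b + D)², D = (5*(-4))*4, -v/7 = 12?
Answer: 241195/2 ≈ 1.2060e+5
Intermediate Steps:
v = -84 (v = -7*12 = -84)
D = -80 (D = -20*4 = -80)
s(m, b) = (-80 + b)² (s(m, b) = (b - 80)² = (-80 + b)²)
W(w) = 7 - 84/w
40 + s(-10, -3)*W(-8) = 40 + (-80 - 3)²*(7 - 84/(-8)) = 40 + (-83)²*(7 - 84*(-⅛)) = 40 + 6889*(7 + 21/2) = 40 + 6889*(35/2) = 40 + 241115/2 = 241195/2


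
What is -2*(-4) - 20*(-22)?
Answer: 448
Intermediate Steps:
-2*(-4) - 20*(-22) = 8 + 440 = 448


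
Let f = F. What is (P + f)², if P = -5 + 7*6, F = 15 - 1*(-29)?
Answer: 6561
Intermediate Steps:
F = 44 (F = 15 + 29 = 44)
f = 44
P = 37 (P = -5 + 42 = 37)
(P + f)² = (37 + 44)² = 81² = 6561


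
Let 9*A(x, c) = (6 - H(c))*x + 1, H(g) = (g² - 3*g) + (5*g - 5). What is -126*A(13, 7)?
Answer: 9450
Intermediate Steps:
H(g) = -5 + g² + 2*g (H(g) = (g² - 3*g) + (-5 + 5*g) = -5 + g² + 2*g)
A(x, c) = ⅑ + x*(11 - c² - 2*c)/9 (A(x, c) = ((6 - (-5 + c² + 2*c))*x + 1)/9 = ((6 + (5 - c² - 2*c))*x + 1)/9 = ((11 - c² - 2*c)*x + 1)/9 = (x*(11 - c² - 2*c) + 1)/9 = (1 + x*(11 - c² - 2*c))/9 = ⅑ + x*(11 - c² - 2*c)/9)
-126*A(13, 7) = -126*(⅑ + (⅔)*13 - ⅑*13*(-5 + 7² + 2*7)) = -126*(⅑ + 26/3 - ⅑*13*(-5 + 49 + 14)) = -126*(⅑ + 26/3 - ⅑*13*58) = -126*(⅑ + 26/3 - 754/9) = -126*(-75) = 9450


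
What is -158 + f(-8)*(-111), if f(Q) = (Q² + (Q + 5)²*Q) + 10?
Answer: -380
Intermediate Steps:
f(Q) = 10 + Q² + Q*(5 + Q)² (f(Q) = (Q² + (5 + Q)²*Q) + 10 = (Q² + Q*(5 + Q)²) + 10 = 10 + Q² + Q*(5 + Q)²)
-158 + f(-8)*(-111) = -158 + (10 + (-8)² - 8*(5 - 8)²)*(-111) = -158 + (10 + 64 - 8*(-3)²)*(-111) = -158 + (10 + 64 - 8*9)*(-111) = -158 + (10 + 64 - 72)*(-111) = -158 + 2*(-111) = -158 - 222 = -380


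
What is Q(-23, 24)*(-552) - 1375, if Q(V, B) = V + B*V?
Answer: 316025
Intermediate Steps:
Q(-23, 24)*(-552) - 1375 = -23*(1 + 24)*(-552) - 1375 = -23*25*(-552) - 1375 = -575*(-552) - 1375 = 317400 - 1375 = 316025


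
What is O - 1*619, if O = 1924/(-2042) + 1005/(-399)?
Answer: -84525848/135793 ≈ -622.46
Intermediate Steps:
O = -469981/135793 (O = 1924*(-1/2042) + 1005*(-1/399) = -962/1021 - 335/133 = -469981/135793 ≈ -3.4610)
O - 1*619 = -469981/135793 - 1*619 = -469981/135793 - 619 = -84525848/135793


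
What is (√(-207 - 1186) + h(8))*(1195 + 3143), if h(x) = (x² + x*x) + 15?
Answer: 620334 + 4338*I*√1393 ≈ 6.2033e+5 + 1.6191e+5*I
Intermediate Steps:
h(x) = 15 + 2*x² (h(x) = (x² + x²) + 15 = 2*x² + 15 = 15 + 2*x²)
(√(-207 - 1186) + h(8))*(1195 + 3143) = (√(-207 - 1186) + (15 + 2*8²))*(1195 + 3143) = (√(-1393) + (15 + 2*64))*4338 = (I*√1393 + (15 + 128))*4338 = (I*√1393 + 143)*4338 = (143 + I*√1393)*4338 = 620334 + 4338*I*√1393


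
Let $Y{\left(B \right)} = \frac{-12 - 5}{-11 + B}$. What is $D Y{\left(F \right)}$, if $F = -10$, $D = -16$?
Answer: $- \frac{272}{21} \approx -12.952$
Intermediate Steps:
$Y{\left(B \right)} = - \frac{17}{-11 + B}$
$D Y{\left(F \right)} = - 16 \left(- \frac{17}{-11 - 10}\right) = - 16 \left(- \frac{17}{-21}\right) = - 16 \left(\left(-17\right) \left(- \frac{1}{21}\right)\right) = \left(-16\right) \frac{17}{21} = - \frac{272}{21}$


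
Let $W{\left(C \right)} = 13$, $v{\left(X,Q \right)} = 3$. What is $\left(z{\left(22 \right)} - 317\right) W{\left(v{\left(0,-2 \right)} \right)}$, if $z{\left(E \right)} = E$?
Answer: $-3835$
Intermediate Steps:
$\left(z{\left(22 \right)} - 317\right) W{\left(v{\left(0,-2 \right)} \right)} = \left(22 - 317\right) 13 = \left(-295\right) 13 = -3835$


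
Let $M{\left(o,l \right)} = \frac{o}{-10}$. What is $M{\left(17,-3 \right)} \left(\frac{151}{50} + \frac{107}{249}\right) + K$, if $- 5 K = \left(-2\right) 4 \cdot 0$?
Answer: $- \frac{730133}{124500} \approx -5.8645$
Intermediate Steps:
$M{\left(o,l \right)} = - \frac{o}{10}$ ($M{\left(o,l \right)} = o \left(- \frac{1}{10}\right) = - \frac{o}{10}$)
$K = 0$ ($K = - \frac{\left(-2\right) 4 \cdot 0}{5} = - \frac{\left(-8\right) 0}{5} = \left(- \frac{1}{5}\right) 0 = 0$)
$M{\left(17,-3 \right)} \left(\frac{151}{50} + \frac{107}{249}\right) + K = \left(- \frac{1}{10}\right) 17 \left(\frac{151}{50} + \frac{107}{249}\right) + 0 = - \frac{17 \left(151 \cdot \frac{1}{50} + 107 \cdot \frac{1}{249}\right)}{10} + 0 = - \frac{17 \left(\frac{151}{50} + \frac{107}{249}\right)}{10} + 0 = \left(- \frac{17}{10}\right) \frac{42949}{12450} + 0 = - \frac{730133}{124500} + 0 = - \frac{730133}{124500}$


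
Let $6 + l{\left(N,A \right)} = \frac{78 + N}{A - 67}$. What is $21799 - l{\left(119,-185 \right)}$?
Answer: $\frac{5495057}{252} \approx 21806.0$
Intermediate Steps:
$l{\left(N,A \right)} = -6 + \frac{78 + N}{-67 + A}$ ($l{\left(N,A \right)} = -6 + \frac{78 + N}{A - 67} = -6 + \frac{78 + N}{-67 + A}$)
$21799 - l{\left(119,-185 \right)} = 21799 - \frac{480 + 119 - -1110}{-67 - 185} = 21799 - \frac{480 + 119 + 1110}{-252} = 21799 - \left(- \frac{1}{252}\right) 1709 = 21799 - - \frac{1709}{252} = 21799 + \frac{1709}{252} = \frac{5495057}{252}$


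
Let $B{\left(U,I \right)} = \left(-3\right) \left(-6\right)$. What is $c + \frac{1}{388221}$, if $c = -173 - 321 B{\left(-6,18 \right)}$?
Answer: $- \frac{2310303170}{388221} \approx -5951.0$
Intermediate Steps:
$B{\left(U,I \right)} = 18$
$c = -5951$ ($c = -173 - 5778 = -5951$)
$c + \frac{1}{388221} = -5951 + \frac{1}{388221} = - \frac{2310303170}{388221}$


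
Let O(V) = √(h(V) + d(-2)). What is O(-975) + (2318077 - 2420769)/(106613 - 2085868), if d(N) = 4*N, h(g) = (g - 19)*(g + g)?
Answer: 102692/1979255 + 2*√484573 ≈ 1392.3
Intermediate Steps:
h(g) = 2*g*(-19 + g) (h(g) = (-19 + g)*(2*g) = 2*g*(-19 + g))
O(V) = √(-8 + 2*V*(-19 + V)) (O(V) = √(2*V*(-19 + V) + 4*(-2)) = √(2*V*(-19 + V) - 8) = √(-8 + 2*V*(-19 + V)))
O(-975) + (2318077 - 2420769)/(106613 - 2085868) = √2*√(-4 - 975*(-19 - 975)) + (2318077 - 2420769)/(106613 - 2085868) = √2*√(-4 - 975*(-994)) - 102692/(-1979255) = √2*√(-4 + 969150) - 102692*(-1/1979255) = √2*√969146 + 102692/1979255 = 2*√484573 + 102692/1979255 = 102692/1979255 + 2*√484573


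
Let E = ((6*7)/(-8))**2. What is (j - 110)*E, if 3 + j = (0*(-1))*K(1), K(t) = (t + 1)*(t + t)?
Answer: -49833/16 ≈ -3114.6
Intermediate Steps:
E = 441/16 (E = (42*(-1/8))**2 = (-21/4)**2 = 441/16 ≈ 27.563)
K(t) = 2*t*(1 + t) (K(t) = (1 + t)*(2*t) = 2*t*(1 + t))
j = -3 (j = -3 + (0*(-1))*(2*1*(1 + 1)) = -3 + 0*(2*1*2) = -3 + 0*4 = -3 + 0 = -3)
(j - 110)*E = (-3 - 110)*(441/16) = -113*441/16 = -49833/16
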